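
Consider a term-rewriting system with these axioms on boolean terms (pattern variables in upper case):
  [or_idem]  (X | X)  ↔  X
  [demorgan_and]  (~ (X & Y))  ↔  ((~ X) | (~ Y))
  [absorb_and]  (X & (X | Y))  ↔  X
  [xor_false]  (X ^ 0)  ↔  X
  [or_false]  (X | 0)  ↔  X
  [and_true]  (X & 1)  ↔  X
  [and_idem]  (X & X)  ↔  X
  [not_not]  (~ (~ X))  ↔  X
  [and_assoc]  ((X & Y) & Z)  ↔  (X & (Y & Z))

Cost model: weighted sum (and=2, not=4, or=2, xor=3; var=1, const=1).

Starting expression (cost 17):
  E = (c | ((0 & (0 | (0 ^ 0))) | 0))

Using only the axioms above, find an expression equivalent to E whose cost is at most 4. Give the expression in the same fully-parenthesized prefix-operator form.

1. [or_false →] ((0 & (0 | (0 ^ 0))) | 0)  →  (0 & (0 | (0 ^ 0)));  E = (c | (0 & (0 | (0 ^ 0))))
2. [xor_false →] (0 ^ 0)  →  0;  E = (c | (0 & (0 | 0)))
3. [absorb_and →] (0 & (0 | 0))  →  0;  cost 4 ≤ 4, done

(c | 0)   [cost 4]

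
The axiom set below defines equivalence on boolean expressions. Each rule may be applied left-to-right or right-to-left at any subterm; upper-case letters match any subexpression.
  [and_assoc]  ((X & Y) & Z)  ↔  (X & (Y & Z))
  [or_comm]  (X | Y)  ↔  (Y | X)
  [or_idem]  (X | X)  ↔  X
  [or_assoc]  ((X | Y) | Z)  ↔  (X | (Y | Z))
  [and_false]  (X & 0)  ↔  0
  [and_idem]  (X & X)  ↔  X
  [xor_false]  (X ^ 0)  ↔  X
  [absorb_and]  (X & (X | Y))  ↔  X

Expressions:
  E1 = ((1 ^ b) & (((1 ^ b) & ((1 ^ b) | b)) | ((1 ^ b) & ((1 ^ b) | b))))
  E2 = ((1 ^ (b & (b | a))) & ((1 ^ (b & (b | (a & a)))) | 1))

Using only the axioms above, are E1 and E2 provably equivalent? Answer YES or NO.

YES

1. [or_idem →] (((1 ^ b) & ((1 ^ b) | b)) | ((1 ^ b) & ((1 ^ b) | b)))  →  ((1 ^ b) & ((1 ^ b) | b));  E1 = ((1 ^ b) & ((1 ^ b) & ((1 ^ b) | b)))
2. [absorb_and →] ((1 ^ b) & ((1 ^ b) | b))  →  (1 ^ b);  E1 = ((1 ^ b) & (1 ^ b))
3. [and_idem →] ((1 ^ b) & (1 ^ b))  →  (1 ^ b)
4. [absorb_and ←] b  →  (b & (b | a));  E1 = (1 ^ (b & (b | a)))
5. [absorb_and ←] (1 ^ (b & (b | a)))  →  ((1 ^ (b & (b | a))) & ((1 ^ (b & (b | a))) | 1))
6. [and_idem ←] a  →  (a & a);  this is E2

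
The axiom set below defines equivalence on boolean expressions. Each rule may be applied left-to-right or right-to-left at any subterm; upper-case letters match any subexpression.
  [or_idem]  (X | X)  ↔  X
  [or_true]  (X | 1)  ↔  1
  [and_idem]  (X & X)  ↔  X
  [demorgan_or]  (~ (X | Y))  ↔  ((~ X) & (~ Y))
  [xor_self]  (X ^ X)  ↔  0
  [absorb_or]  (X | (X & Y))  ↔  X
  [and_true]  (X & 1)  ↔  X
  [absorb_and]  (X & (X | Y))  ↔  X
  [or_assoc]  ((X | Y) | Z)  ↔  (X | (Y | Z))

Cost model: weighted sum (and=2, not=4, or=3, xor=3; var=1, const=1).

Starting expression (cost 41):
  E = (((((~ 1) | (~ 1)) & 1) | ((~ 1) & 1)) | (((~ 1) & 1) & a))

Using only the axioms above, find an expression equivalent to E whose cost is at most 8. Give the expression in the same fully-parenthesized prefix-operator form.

step 1: or_idem (→) rewrites ((~ 1) | (~ 1)) into (~ 1), now ((((~ 1) & 1) | ((~ 1) & 1)) | (((~ 1) & 1) & a))
step 2: or_idem (→) rewrites (((~ 1) & 1) | ((~ 1) & 1)) into ((~ 1) & 1), now (((~ 1) & 1) | (((~ 1) & 1) & a))
step 3: absorb_or (→) rewrites (((~ 1) & 1) | (((~ 1) & 1) & a)) into ((~ 1) & 1), reaching cost 8 (bound 8)

((~ 1) & 1)   [cost 8]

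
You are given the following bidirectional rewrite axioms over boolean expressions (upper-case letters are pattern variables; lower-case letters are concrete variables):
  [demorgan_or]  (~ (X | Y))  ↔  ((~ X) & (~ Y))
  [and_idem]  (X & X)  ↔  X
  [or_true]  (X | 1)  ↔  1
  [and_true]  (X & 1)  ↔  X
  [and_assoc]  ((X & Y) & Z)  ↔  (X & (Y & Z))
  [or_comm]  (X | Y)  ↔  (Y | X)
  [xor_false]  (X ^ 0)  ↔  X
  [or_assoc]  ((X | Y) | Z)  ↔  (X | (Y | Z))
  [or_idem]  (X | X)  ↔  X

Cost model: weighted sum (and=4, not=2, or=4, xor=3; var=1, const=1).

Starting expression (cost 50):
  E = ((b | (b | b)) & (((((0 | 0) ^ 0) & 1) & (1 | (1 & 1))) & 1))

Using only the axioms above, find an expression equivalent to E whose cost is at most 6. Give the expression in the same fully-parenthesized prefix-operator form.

(b & 0)   [cost 6]

(1) (((0 | 0) ^ 0) & 1)  =[and_true →]=  ((0 | 0) ^ 0)    ⊢ ((b | (b | b)) & ((((0 | 0) ^ 0) & (1 | (1 & 1))) & 1))
(2) (1 & 1)  =[and_true →]=  1    ⊢ ((b | (b | b)) & ((((0 | 0) ^ 0) & (1 | 1)) & 1))
(3) (1 | 1)  =[or_true →]=  1    ⊢ ((b | (b | b)) & ((((0 | 0) ^ 0) & 1) & 1))
(4) (b | b)  =[or_idem →]=  b    ⊢ ((b | b) & ((((0 | 0) ^ 0) & 1) & 1))
(5) ((((0 | 0) ^ 0) & 1) & 1)  =[and_true →]=  (((0 | 0) ^ 0) & 1)    ⊢ ((b | b) & (((0 | 0) ^ 0) & 1))
(6) (b | b)  =[or_idem →]=  b    ⊢ (b & (((0 | 0) ^ 0) & 1))
(7) (((0 | 0) ^ 0) & 1)  =[and_true →]=  ((0 | 0) ^ 0)    ⊢ (b & ((0 | 0) ^ 0))
(8) ((0 | 0) ^ 0)  =[xor_false →]=  (0 | 0)    ⊢ (b & (0 | 0))
(9) (0 | 0)  =[or_idem →]=  0    ⊢ cost 6, within 6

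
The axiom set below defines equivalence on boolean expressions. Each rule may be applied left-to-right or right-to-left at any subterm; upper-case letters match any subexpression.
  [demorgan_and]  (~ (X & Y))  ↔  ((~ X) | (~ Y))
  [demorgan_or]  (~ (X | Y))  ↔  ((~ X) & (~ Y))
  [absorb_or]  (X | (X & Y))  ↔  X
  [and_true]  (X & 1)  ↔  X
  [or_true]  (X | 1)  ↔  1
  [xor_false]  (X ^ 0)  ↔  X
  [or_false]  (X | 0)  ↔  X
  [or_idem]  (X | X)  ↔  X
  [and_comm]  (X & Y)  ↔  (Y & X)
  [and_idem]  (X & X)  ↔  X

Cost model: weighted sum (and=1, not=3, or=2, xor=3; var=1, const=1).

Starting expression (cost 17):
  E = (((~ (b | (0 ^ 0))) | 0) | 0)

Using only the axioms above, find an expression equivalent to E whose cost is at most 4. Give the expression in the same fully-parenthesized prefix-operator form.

(~ b)   [cost 4]

step 1: xor_false (→) rewrites (0 ^ 0) into 0, now (((~ (b | 0)) | 0) | 0)
step 2: or_false (→) rewrites (b | 0) into b, now (((~ b) | 0) | 0)
step 3: or_false (→) rewrites (((~ b) | 0) | 0) into ((~ b) | 0)
step 4: or_false (→) rewrites ((~ b) | 0) into (~ b), reaching cost 4 (bound 4)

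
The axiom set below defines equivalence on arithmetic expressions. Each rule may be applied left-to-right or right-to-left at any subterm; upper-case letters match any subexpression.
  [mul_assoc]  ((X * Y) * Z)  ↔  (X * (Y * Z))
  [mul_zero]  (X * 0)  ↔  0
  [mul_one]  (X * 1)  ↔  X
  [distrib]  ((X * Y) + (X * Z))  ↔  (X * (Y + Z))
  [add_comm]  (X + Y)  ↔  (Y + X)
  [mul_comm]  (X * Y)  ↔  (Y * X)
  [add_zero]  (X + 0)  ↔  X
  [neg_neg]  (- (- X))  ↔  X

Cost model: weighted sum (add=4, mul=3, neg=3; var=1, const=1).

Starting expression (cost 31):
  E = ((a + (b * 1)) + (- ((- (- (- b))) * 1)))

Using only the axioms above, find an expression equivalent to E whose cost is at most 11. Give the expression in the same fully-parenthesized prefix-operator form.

step 1: mul_one (→) rewrites ((- (- (- b))) * 1) into (- (- (- b))), now ((a + (b * 1)) + (- (- (- (- b)))))
step 2: neg_neg (→) rewrites (- (- (- (- b)))) into (- (- b)), now ((a + (b * 1)) + (- (- b)))
step 3: neg_neg (→) rewrites (- (- b)) into b, now ((a + (b * 1)) + b)
step 4: mul_one (→) rewrites (b * 1) into b, reaching cost 11 (bound 11)

((a + b) + b)   [cost 11]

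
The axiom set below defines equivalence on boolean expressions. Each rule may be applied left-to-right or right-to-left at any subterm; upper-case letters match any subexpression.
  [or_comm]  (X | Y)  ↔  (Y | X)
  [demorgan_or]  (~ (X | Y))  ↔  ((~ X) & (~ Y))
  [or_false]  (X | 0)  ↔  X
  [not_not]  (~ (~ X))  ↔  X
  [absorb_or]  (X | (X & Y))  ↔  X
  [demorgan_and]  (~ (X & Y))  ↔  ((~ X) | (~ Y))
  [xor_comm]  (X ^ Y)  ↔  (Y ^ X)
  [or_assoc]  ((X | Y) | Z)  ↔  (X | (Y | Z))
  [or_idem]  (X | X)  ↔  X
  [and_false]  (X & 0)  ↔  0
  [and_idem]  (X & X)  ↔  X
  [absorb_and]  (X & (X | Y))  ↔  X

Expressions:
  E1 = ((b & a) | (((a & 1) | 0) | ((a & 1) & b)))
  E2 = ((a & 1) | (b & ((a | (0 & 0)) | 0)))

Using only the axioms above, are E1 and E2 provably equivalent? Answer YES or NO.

(1) ((a & 1) | 0)  =[or_false →]=  (a & 1)    ⊢ ((b & a) | ((a & 1) | ((a & 1) & b)))
(2) ((a & 1) | ((a & 1) & b))  =[absorb_or →]=  (a & 1)    ⊢ ((b & a) | (a & 1))
(3) ((b & a) | (a & 1))  =[or_comm →]=  ((a & 1) | (b & a))
(4) a  =[or_false ←]=  (a | 0)    ⊢ ((a & 1) | (b & (a | 0)))
(5) (a | 0)  =[or_false ←]=  ((a | 0) | 0)    ⊢ ((a & 1) | (b & ((a | 0) | 0)))
(6) 0  =[and_idem ←]=  (0 & 0)    ⊢ E2

YES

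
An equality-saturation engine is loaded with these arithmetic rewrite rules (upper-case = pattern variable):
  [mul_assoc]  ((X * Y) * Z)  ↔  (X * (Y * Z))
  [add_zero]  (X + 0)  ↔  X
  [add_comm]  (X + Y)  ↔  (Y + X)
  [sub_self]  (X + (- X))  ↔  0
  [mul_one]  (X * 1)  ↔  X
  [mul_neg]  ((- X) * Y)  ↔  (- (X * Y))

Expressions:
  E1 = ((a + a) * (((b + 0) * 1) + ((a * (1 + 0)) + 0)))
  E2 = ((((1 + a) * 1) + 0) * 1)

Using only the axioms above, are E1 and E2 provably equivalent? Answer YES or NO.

NO

All listed rules preserve value, hence provable equivalence implies equal values everywhere; look for a separating assignment.
a=0, b=0 gives E1 ↦ 0, E2 ↦ 1; values differ ⇒ not provably equivalent.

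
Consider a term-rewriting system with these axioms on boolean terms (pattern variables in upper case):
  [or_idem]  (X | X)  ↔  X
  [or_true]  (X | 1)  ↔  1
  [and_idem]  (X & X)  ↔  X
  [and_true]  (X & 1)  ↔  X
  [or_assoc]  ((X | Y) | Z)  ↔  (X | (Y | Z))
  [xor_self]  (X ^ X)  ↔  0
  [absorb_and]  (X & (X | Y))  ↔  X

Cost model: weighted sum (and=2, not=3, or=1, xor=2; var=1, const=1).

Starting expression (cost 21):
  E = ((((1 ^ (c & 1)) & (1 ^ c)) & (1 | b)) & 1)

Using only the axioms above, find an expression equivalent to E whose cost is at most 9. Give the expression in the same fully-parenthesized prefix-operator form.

((1 ^ c) & (1 | b))   [cost 9]

1. [and_true →] (c & 1)  →  c;  E = ((((1 ^ c) & (1 ^ c)) & (1 | b)) & 1)
2. [and_idem →] ((1 ^ c) & (1 ^ c))  →  (1 ^ c);  E = (((1 ^ c) & (1 | b)) & 1)
3. [and_true →] (((1 ^ c) & (1 | b)) & 1)  →  ((1 ^ c) & (1 | b));  cost 9 ≤ 9, done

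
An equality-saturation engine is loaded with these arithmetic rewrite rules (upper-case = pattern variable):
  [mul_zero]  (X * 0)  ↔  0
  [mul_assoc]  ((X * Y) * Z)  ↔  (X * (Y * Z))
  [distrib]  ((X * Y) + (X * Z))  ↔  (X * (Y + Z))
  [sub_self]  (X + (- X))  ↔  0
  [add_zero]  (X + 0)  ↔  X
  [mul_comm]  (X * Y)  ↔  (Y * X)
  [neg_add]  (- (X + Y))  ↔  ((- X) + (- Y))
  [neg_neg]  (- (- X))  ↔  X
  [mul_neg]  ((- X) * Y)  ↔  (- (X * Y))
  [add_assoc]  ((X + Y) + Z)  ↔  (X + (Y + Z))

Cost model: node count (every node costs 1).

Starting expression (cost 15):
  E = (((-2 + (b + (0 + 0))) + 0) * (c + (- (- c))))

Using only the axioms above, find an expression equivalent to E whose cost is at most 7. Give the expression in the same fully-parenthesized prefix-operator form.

1. [add_zero →] (0 + 0)  →  0;  E = (((-2 + (b + 0)) + 0) * (c + (- (- c))))
2. [neg_neg →] (- (- c))  →  c;  E = (((-2 + (b + 0)) + 0) * (c + c))
3. [add_zero →] ((-2 + (b + 0)) + 0)  →  (-2 + (b + 0));  E = ((-2 + (b + 0)) * (c + c))
4. [add_zero →] (b + 0)  →  b;  cost 7 ≤ 7, done

((-2 + b) * (c + c))   [cost 7]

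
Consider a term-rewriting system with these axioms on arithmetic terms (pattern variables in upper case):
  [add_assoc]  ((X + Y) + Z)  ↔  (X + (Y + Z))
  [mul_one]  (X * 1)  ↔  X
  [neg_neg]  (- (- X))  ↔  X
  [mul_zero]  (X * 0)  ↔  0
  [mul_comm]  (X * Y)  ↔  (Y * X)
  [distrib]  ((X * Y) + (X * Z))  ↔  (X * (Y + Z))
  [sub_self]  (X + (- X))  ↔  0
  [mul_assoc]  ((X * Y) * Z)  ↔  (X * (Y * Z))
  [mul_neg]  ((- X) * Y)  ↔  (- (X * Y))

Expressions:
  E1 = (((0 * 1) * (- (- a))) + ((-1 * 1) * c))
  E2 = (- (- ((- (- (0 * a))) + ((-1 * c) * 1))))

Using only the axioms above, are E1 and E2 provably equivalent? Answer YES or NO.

YES

(1) (0 * 1)  =[mul_one →]=  0    ⊢ ((0 * (- (- a))) + ((-1 * 1) * c))
(2) (-1 * 1)  =[mul_one →]=  -1    ⊢ ((0 * (- (- a))) + (-1 * c))
(3) (- (- a))  =[neg_neg →]=  a    ⊢ ((0 * a) + (-1 * c))
(4) ((0 * a) + (-1 * c))  =[neg_neg ←]=  (- (- ((0 * a) + (-1 * c))))
(5) (-1 * c)  =[mul_one ←]=  ((-1 * c) * 1)    ⊢ (- (- ((0 * a) + ((-1 * c) * 1))))
(6) (0 * a)  =[neg_neg ←]=  (- (- (0 * a)))    ⊢ E2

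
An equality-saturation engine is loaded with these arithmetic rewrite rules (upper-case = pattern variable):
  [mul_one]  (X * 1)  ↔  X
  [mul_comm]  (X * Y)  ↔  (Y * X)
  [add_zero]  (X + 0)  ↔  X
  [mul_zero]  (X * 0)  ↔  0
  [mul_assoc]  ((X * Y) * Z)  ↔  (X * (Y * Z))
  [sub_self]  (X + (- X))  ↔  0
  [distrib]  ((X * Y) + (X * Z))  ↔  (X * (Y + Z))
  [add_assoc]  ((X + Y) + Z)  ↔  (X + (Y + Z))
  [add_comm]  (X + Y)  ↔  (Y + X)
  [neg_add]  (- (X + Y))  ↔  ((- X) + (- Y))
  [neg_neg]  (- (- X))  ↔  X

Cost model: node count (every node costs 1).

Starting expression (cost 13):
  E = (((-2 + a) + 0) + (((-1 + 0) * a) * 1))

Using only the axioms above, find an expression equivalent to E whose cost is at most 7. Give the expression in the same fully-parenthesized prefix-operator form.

((-2 + a) + (-1 * a))   [cost 7]

(1) (((-1 + 0) * a) * 1)  =[mul_one →]=  ((-1 + 0) * a)    ⊢ (((-2 + a) + 0) + ((-1 + 0) * a))
(2) (-1 + 0)  =[add_zero →]=  -1    ⊢ (((-2 + a) + 0) + (-1 * a))
(3) ((-2 + a) + 0)  =[add_zero →]=  (-2 + a)    ⊢ cost 7, within 7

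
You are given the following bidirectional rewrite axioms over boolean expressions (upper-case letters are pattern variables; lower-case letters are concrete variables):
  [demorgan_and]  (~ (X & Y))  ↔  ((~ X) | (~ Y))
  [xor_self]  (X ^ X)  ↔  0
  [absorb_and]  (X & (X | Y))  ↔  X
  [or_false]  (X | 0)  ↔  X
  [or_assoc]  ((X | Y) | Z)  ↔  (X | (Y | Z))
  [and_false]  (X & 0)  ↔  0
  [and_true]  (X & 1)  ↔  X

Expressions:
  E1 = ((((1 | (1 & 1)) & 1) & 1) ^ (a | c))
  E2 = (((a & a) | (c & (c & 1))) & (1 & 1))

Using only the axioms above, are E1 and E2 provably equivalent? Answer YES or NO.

The axioms are sound identities: if E1 ↔* E2 then E1 and E2 evaluate identically under any assignment.
Under a=0, c=0: E1 evaluates to 1, E2 to 0. Distinct ⇒ no rewrite sequence connects them.

NO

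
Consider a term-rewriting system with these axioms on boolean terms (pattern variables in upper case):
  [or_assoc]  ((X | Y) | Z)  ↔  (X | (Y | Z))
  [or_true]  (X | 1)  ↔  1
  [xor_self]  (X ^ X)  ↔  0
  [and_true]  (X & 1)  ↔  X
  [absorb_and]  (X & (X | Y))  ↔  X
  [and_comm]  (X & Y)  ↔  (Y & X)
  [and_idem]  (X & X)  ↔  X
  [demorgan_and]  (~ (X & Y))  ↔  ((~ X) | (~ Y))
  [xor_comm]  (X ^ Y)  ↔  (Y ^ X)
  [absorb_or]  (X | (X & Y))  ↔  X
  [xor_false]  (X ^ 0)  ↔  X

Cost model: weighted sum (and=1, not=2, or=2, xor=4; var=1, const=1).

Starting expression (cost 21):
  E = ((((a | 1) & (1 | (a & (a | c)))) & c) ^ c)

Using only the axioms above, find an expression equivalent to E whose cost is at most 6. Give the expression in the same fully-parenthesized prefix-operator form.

(c ^ c)   [cost 6]

1. [absorb_and →] (a & (a | c))  →  a;  E = ((((a | 1) & (1 | a)) & c) ^ c)
2. [or_true →] (a | 1)  →  1;  E = (((1 & (1 | a)) & c) ^ c)
3. [absorb_and →] (1 & (1 | a))  →  1;  E = ((1 & c) ^ c)
4. [and_comm →] (1 & c)  →  (c & 1);  E = ((c & 1) ^ c)
5. [and_true →] (c & 1)  →  c;  cost 6 ≤ 6, done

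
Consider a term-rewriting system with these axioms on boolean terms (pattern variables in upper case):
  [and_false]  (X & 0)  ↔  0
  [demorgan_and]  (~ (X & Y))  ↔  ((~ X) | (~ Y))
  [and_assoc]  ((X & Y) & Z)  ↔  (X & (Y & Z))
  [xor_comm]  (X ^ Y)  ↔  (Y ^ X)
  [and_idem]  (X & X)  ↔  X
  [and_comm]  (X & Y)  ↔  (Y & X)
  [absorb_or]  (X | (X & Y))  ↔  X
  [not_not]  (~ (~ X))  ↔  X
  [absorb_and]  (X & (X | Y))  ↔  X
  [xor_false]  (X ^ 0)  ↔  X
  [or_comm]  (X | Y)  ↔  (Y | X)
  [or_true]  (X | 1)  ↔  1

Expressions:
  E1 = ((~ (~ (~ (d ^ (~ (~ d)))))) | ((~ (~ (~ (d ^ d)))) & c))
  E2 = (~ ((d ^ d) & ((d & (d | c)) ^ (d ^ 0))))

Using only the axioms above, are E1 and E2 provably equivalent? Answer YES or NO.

step 1: not_not (→) rewrites (~ (~ d)) into d, now ((~ (~ (~ (d ^ d)))) | ((~ (~ (~ (d ^ d)))) & c))
step 2: absorb_or (→) rewrites ((~ (~ (~ (d ^ d)))) | ((~ (~ (~ (d ^ d)))) & c)) into (~ (~ (~ (d ^ d))))
step 3: not_not (→) rewrites (~ (~ (~ (d ^ d)))) into (~ (d ^ d))
step 4: and_idem (←) rewrites (d ^ d) into ((d ^ d) & (d ^ d)), now (~ ((d ^ d) & (d ^ d)))
step 5: absorb_and (←) rewrites d into (d & (d | c)), now (~ ((d ^ d) & ((d & (d | c)) ^ d)))
step 6: xor_false (←) rewrites d into (d ^ 0), which is E2

YES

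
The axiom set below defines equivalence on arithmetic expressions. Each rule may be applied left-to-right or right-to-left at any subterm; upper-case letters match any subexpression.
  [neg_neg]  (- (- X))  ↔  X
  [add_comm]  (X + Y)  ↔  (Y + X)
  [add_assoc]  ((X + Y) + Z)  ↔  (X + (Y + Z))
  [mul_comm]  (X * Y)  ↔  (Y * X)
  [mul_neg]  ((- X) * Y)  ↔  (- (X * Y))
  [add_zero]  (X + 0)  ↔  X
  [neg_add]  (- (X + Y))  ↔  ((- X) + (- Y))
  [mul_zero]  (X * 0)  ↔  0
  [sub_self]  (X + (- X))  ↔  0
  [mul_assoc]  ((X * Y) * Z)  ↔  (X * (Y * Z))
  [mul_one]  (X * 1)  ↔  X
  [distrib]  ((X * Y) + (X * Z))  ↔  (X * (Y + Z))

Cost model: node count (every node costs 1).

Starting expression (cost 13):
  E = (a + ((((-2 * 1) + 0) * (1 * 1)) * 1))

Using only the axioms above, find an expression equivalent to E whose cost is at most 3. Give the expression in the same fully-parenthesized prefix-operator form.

(a + -2)   [cost 3]

1. [add_zero →] ((-2 * 1) + 0)  →  (-2 * 1);  E = (a + (((-2 * 1) * (1 * 1)) * 1))
2. [mul_one →] (1 * 1)  →  1;  E = (a + (((-2 * 1) * 1) * 1))
3. [mul_one →] ((-2 * 1) * 1)  →  (-2 * 1);  E = (a + ((-2 * 1) * 1))
4. [mul_one →] ((-2 * 1) * 1)  →  (-2 * 1);  E = (a + (-2 * 1))
5. [mul_one →] (-2 * 1)  →  -2;  cost 3 ≤ 3, done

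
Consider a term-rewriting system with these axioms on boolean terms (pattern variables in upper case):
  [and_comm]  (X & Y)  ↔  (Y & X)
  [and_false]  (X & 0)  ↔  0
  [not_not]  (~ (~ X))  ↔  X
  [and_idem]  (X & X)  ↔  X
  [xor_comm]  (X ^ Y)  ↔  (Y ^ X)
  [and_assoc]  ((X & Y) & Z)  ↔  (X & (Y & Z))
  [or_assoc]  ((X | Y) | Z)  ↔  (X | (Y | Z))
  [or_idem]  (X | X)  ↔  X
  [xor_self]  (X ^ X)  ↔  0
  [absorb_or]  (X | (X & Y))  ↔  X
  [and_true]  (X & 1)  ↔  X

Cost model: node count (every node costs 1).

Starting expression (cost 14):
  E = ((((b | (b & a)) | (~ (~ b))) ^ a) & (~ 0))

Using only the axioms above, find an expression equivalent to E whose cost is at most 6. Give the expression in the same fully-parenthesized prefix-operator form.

step 1: not_not (→) rewrites (~ (~ b)) into b, now ((((b | (b & a)) | b) ^ a) & (~ 0))
step 2: absorb_or (→) rewrites (b | (b & a)) into b, now (((b | b) ^ a) & (~ 0))
step 3: or_idem (→) rewrites (b | b) into b, reaching cost 6 (bound 6)

((b ^ a) & (~ 0))   [cost 6]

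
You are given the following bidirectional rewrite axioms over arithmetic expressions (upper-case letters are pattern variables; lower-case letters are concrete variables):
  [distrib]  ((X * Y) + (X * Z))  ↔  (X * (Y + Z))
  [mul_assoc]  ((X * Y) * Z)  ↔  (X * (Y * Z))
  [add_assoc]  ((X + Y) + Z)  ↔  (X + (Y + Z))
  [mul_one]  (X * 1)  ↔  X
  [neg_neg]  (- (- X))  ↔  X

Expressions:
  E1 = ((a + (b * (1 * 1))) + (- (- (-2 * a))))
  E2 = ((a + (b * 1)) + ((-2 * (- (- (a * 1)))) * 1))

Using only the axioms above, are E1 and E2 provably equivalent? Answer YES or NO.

YES

(1) (1 * 1)  =[mul_one →]=  1    ⊢ ((a + (b * 1)) + (- (- (-2 * a))))
(2) (b * 1)  =[mul_one →]=  b    ⊢ ((a + b) + (- (- (-2 * a))))
(3) (- (- (-2 * a)))  =[neg_neg →]=  (-2 * a)    ⊢ ((a + b) + (-2 * a))
(4) (-2 * a)  =[mul_one ←]=  ((-2 * a) * 1)    ⊢ ((a + b) + ((-2 * a) * 1))
(5) b  =[mul_one ←]=  (b * 1)    ⊢ ((a + (b * 1)) + ((-2 * a) * 1))
(6) a  =[mul_one ←]=  (a * 1)    ⊢ ((a + (b * 1)) + ((-2 * (a * 1)) * 1))
(7) (a * 1)  =[neg_neg ←]=  (- (- (a * 1)))    ⊢ E2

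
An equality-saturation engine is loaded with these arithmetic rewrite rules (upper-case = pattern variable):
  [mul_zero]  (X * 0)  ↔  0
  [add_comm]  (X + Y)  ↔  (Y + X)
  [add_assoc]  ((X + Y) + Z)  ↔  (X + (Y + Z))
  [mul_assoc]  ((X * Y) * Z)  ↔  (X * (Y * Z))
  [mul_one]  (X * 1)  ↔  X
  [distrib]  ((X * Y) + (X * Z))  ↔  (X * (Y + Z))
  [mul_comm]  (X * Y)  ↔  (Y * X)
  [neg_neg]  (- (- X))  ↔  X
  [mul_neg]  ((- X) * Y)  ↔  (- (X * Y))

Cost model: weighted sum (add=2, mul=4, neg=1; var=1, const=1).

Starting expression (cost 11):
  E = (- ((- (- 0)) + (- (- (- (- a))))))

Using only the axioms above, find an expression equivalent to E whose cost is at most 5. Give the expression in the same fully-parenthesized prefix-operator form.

(- (0 + a))   [cost 5]

step 1: neg_neg (→) rewrites (- (- (- (- a)))) into (- (- a)), now (- ((- (- 0)) + (- (- a))))
step 2: neg_neg (→) rewrites (- (- a)) into a, now (- ((- (- 0)) + a))
step 3: neg_neg (→) rewrites (- (- 0)) into 0, reaching cost 5 (bound 5)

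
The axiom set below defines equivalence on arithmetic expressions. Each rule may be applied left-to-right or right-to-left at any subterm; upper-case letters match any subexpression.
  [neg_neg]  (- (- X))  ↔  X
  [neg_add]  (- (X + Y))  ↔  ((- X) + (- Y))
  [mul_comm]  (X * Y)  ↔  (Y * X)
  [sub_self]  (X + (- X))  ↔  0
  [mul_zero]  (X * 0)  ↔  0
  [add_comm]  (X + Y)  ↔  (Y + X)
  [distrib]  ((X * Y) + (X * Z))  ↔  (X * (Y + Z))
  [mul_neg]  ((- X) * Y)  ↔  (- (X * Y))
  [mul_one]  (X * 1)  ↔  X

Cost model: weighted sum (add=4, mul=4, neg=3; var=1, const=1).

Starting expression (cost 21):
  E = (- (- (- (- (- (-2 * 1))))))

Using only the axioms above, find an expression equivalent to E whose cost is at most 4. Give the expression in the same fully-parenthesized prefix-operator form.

step 1: mul_one (→) rewrites (-2 * 1) into -2, now (- (- (- (- (- -2)))))
step 2: neg_neg (→) rewrites (- (- -2)) into -2, now (- (- (- -2)))
step 3: neg_neg (→) rewrites (- (- -2)) into -2, reaching cost 4 (bound 4)

(- -2)   [cost 4]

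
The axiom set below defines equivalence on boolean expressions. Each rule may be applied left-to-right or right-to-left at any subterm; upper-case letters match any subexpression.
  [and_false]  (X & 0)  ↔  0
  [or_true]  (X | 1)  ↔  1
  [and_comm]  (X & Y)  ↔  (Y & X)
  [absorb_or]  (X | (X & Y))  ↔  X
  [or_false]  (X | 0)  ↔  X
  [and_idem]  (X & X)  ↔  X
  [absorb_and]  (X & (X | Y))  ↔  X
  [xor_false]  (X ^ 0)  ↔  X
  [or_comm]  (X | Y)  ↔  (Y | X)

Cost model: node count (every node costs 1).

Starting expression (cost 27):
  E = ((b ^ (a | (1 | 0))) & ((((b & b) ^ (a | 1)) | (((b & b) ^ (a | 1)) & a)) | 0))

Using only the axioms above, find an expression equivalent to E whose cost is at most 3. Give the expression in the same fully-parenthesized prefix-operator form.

(b ^ 1)   [cost 3]

1. [absorb_or →] (((b & b) ^ (a | 1)) | (((b & b) ^ (a | 1)) & a))  →  ((b & b) ^ (a | 1));  E = ((b ^ (a | (1 | 0))) & (((b & b) ^ (a | 1)) | 0))
2. [or_false →] (1 | 0)  →  1;  E = ((b ^ (a | 1)) & (((b & b) ^ (a | 1)) | 0))
3. [and_idem →] (b & b)  →  b;  E = ((b ^ (a | 1)) & ((b ^ (a | 1)) | 0))
4. [absorb_and →] ((b ^ (a | 1)) & ((b ^ (a | 1)) | 0))  →  (b ^ (a | 1))
5. [or_true →] (a | 1)  →  1;  cost 3 ≤ 3, done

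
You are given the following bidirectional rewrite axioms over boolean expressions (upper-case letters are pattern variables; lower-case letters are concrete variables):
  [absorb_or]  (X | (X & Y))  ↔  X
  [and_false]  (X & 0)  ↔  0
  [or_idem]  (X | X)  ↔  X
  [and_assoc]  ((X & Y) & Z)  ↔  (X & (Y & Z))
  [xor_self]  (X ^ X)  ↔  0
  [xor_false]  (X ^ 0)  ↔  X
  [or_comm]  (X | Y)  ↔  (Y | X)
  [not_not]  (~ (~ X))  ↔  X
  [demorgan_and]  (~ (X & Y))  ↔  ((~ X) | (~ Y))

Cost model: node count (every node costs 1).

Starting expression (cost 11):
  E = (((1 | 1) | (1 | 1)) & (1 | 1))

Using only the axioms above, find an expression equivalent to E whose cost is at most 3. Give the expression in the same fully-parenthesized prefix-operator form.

(1 & 1)   [cost 3]

1. [or_idem →] ((1 | 1) | (1 | 1))  →  (1 | 1);  E = ((1 | 1) & (1 | 1))
2. [or_idem →] (1 | 1)  →  1;  E = (1 & (1 | 1))
3. [or_idem →] (1 | 1)  →  1;  cost 3 ≤ 3, done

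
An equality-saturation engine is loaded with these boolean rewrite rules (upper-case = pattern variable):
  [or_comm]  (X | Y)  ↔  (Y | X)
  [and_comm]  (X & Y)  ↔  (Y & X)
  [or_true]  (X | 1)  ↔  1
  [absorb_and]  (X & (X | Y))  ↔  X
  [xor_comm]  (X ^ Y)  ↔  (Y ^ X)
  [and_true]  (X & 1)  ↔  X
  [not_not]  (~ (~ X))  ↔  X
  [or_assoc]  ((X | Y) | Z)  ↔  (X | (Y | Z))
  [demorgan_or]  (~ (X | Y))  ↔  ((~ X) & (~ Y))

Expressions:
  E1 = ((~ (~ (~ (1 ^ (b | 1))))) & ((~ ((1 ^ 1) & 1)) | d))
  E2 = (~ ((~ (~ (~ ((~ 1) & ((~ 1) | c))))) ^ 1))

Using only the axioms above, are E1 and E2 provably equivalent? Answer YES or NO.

YES

step 1: not_not (→) rewrites (~ (~ (~ (1 ^ (b | 1))))) into (~ (1 ^ (b | 1))), now ((~ (1 ^ (b | 1))) & ((~ ((1 ^ 1) & 1)) | d))
step 2: and_true (→) rewrites ((1 ^ 1) & 1) into (1 ^ 1), now ((~ (1 ^ (b | 1))) & ((~ (1 ^ 1)) | d))
step 3: or_true (→) rewrites (b | 1) into 1, now ((~ (1 ^ 1)) & ((~ (1 ^ 1)) | d))
step 4: absorb_and (→) rewrites ((~ (1 ^ 1)) & ((~ (1 ^ 1)) | d)) into (~ (1 ^ 1))
step 5: not_not (←) rewrites 1 into (~ (~ 1)), now (~ ((~ (~ 1)) ^ 1))
step 6: not_not (←) rewrites 1 into (~ (~ 1)), now (~ ((~ (~ (~ (~ 1)))) ^ 1))
step 7: absorb_and (←) rewrites (~ 1) into ((~ 1) & ((~ 1) | c)), which is E2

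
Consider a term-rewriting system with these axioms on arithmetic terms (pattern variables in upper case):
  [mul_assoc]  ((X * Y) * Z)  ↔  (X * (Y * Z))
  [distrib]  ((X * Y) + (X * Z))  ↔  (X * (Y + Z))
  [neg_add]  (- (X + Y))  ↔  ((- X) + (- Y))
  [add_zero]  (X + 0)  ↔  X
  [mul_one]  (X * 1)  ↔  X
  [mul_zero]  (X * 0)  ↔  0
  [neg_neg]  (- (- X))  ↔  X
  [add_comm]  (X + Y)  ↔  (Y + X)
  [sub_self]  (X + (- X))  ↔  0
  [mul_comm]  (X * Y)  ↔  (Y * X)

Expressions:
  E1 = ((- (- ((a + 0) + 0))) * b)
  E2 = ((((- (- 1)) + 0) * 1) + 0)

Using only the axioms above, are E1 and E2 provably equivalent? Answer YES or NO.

All listed rules preserve value, hence provable equivalence implies equal values everywhere; look for a separating assignment.
a=0, b=0 gives E1 ↦ 0, E2 ↦ 1; values differ ⇒ not provably equivalent.

NO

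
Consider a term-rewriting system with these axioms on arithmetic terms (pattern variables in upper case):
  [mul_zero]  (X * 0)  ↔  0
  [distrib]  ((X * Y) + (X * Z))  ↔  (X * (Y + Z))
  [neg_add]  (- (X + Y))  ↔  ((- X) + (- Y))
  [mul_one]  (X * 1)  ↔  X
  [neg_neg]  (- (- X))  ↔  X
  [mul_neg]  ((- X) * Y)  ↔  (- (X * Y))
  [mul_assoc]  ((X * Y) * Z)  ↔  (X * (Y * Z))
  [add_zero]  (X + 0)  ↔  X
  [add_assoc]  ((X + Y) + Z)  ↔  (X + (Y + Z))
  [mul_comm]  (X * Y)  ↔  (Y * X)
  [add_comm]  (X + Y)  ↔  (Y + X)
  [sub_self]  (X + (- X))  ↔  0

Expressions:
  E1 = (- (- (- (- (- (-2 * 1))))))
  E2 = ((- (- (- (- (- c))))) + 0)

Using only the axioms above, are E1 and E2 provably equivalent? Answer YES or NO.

All listed rules preserve value, hence provable equivalence implies equal values everywhere; look for a separating assignment.
c=0 gives E1 ↦ 2, E2 ↦ 0; values differ ⇒ not provably equivalent.

NO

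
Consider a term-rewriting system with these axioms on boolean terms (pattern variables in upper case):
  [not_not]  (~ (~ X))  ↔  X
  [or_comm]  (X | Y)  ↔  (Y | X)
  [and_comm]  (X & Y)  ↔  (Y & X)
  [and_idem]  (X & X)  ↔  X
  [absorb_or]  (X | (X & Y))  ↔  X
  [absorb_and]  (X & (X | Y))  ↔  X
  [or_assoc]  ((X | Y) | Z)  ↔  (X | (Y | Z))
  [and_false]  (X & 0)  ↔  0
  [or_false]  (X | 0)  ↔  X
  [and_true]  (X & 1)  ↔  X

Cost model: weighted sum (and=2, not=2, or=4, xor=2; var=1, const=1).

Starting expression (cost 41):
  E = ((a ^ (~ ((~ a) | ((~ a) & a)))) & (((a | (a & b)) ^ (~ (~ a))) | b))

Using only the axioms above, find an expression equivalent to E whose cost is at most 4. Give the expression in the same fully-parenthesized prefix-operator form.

(a ^ a)   [cost 4]

1. [absorb_or →] ((~ a) | ((~ a) & a))  →  (~ a);  E = ((a ^ (~ (~ a))) & (((a | (a & b)) ^ (~ (~ a))) | b))
2. [absorb_or →] (a | (a & b))  →  a;  E = ((a ^ (~ (~ a))) & ((a ^ (~ (~ a))) | b))
3. [absorb_and →] ((a ^ (~ (~ a))) & ((a ^ (~ (~ a))) | b))  →  (a ^ (~ (~ a)))
4. [not_not →] (~ (~ a))  →  a;  cost 4 ≤ 4, done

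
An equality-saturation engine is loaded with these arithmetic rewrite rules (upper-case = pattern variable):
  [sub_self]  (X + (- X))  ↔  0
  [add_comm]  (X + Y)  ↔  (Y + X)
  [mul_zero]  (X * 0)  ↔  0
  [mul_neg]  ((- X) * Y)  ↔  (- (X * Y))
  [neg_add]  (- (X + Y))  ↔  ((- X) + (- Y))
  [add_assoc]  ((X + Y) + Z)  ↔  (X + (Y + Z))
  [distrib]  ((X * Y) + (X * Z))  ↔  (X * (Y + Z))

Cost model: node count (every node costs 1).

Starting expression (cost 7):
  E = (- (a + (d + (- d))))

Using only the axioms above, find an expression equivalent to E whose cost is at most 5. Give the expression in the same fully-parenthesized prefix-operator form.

(- (a + 0))   [cost 4]

(1) (d + (- d))  =[sub_self →]=  0    ⊢ cost 4, within 5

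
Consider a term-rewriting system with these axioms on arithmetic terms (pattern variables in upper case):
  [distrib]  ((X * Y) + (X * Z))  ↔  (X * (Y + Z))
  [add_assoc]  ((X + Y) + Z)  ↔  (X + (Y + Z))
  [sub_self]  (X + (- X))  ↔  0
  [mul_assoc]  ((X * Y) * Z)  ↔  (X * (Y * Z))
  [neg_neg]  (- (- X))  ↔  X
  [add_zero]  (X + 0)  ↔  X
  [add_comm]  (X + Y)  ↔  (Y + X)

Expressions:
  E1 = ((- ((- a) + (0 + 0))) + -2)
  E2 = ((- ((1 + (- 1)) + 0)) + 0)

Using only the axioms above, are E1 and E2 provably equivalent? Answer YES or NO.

The axioms are sound identities: if E1 ↔* E2 then E1 and E2 evaluate identically under any assignment.
Under a=0: E1 evaluates to -2, E2 to 0. Distinct ⇒ no rewrite sequence connects them.

NO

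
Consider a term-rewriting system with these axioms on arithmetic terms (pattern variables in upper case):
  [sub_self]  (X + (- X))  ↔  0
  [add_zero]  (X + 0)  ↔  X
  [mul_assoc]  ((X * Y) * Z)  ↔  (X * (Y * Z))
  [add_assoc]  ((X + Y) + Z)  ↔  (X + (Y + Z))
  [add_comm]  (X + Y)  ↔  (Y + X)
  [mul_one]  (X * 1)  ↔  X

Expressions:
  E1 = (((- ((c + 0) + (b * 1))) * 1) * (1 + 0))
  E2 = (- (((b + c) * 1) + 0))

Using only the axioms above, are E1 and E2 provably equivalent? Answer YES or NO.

(1) ((- ((c + 0) + (b * 1))) * 1)  =[mul_one →]=  (- ((c + 0) + (b * 1)))    ⊢ ((- ((c + 0) + (b * 1))) * (1 + 0))
(2) (1 + 0)  =[add_zero →]=  1    ⊢ ((- ((c + 0) + (b * 1))) * 1)
(3) ((- ((c + 0) + (b * 1))) * 1)  =[mul_one →]=  (- ((c + 0) + (b * 1)))
(4) (b * 1)  =[mul_one →]=  b    ⊢ (- ((c + 0) + b))
(5) (c + 0)  =[add_zero →]=  c    ⊢ (- (c + b))
(6) (c + b)  =[add_zero ←]=  ((c + b) + 0)    ⊢ (- ((c + b) + 0))
(7) (c + b)  =[add_comm →]=  (b + c)    ⊢ (- ((b + c) + 0))
(8) (b + c)  =[mul_one ←]=  ((b + c) * 1)    ⊢ E2

YES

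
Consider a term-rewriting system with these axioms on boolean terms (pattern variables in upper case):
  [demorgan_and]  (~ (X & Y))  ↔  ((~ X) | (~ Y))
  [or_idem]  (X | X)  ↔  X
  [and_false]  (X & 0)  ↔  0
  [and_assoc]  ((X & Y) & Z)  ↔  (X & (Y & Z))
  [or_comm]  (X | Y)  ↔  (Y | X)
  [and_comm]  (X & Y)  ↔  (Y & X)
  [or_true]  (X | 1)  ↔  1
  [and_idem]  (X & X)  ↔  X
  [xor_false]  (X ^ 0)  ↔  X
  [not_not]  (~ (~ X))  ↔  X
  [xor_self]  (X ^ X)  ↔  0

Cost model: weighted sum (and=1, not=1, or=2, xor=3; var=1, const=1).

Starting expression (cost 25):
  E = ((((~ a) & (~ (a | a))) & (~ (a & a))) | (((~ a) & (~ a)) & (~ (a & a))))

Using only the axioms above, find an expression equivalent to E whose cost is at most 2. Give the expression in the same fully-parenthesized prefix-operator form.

step 1: or_idem (→) rewrites (a | a) into a, now ((((~ a) & (~ a)) & (~ (a & a))) | (((~ a) & (~ a)) & (~ (a & a))))
step 2: or_idem (→) rewrites ((((~ a) & (~ a)) & (~ (a & a))) | (((~ a) & (~ a)) & (~ (a & a)))) into (((~ a) & (~ a)) & (~ (a & a)))
step 3: and_idem (→) rewrites (a & a) into a, now (((~ a) & (~ a)) & (~ a))
step 4: and_idem (→) rewrites ((~ a) & (~ a)) into (~ a), now ((~ a) & (~ a))
step 5: and_idem (→) rewrites ((~ a) & (~ a)) into (~ a), reaching cost 2 (bound 2)

(~ a)   [cost 2]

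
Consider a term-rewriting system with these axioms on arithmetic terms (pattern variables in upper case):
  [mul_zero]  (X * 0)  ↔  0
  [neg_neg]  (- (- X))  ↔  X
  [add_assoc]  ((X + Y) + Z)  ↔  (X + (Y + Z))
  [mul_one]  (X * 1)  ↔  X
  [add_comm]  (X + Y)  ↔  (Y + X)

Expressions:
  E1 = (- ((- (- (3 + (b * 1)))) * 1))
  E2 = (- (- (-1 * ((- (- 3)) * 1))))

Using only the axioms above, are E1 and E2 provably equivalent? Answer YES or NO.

NO

The axioms are sound identities: if E1 ↔* E2 then E1 and E2 evaluate identically under any assignment.
Under b=1: E1 evaluates to -4, E2 to -3. Distinct ⇒ no rewrite sequence connects them.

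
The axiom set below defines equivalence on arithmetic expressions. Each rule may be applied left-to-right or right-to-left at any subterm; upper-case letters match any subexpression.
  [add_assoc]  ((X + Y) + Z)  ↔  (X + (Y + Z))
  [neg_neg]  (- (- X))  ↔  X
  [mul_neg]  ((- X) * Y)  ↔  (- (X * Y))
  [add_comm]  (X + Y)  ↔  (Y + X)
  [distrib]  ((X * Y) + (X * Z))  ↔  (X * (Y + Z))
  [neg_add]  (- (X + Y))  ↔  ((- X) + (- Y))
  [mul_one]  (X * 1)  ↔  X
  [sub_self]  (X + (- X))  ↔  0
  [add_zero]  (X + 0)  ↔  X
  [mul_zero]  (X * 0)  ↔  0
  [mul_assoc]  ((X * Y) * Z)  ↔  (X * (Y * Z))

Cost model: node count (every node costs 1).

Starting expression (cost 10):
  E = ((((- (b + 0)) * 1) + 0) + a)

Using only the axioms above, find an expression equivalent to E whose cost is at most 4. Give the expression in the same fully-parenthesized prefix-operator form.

((- b) + a)   [cost 4]

1. [add_zero →] (b + 0)  →  b;  E = ((((- b) * 1) + 0) + a)
2. [add_zero →] (((- b) * 1) + 0)  →  ((- b) * 1);  E = (((- b) * 1) + a)
3. [mul_one →] ((- b) * 1)  →  (- b);  cost 4 ≤ 4, done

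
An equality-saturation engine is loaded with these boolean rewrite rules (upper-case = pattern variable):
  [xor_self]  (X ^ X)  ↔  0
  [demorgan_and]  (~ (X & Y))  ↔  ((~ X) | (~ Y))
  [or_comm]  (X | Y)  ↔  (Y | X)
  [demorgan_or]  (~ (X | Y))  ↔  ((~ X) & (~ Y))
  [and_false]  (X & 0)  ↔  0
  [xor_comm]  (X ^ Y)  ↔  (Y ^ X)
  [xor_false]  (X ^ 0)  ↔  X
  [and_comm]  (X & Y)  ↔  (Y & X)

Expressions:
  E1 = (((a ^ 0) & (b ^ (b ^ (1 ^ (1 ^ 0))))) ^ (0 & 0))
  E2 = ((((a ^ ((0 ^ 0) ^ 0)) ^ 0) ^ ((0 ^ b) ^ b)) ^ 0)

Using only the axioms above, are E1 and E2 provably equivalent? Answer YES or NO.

The axioms are sound identities: if E1 ↔* E2 then E1 and E2 evaluate identically under any assignment.
Under a=1, b=0: E1 evaluates to 0, E2 to 1. Distinct ⇒ no rewrite sequence connects them.

NO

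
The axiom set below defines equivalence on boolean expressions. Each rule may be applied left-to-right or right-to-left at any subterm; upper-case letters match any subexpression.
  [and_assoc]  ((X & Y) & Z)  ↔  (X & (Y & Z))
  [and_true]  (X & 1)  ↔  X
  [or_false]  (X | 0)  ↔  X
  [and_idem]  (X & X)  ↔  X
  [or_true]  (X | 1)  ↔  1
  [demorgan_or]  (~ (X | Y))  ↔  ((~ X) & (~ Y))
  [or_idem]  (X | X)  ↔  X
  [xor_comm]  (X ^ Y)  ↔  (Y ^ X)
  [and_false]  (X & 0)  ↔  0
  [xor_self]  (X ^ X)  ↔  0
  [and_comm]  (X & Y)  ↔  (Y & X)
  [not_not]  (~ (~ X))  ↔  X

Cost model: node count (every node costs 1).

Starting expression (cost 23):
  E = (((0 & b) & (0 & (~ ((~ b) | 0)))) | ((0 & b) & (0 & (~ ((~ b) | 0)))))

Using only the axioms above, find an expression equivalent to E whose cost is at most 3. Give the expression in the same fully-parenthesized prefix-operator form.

(0 & b)   [cost 3]

1. [or_idem →] (((0 & b) & (0 & (~ ((~ b) | 0)))) | ((0 & b) & (0 & (~ ((~ b) | 0)))))  →  ((0 & b) & (0 & (~ ((~ b) | 0))))
2. [or_false →] ((~ b) | 0)  →  (~ b);  E = ((0 & b) & (0 & (~ (~ b))))
3. [not_not →] (~ (~ b))  →  b;  E = ((0 & b) & (0 & b))
4. [and_idem →] ((0 & b) & (0 & b))  →  (0 & b);  cost 3 ≤ 3, done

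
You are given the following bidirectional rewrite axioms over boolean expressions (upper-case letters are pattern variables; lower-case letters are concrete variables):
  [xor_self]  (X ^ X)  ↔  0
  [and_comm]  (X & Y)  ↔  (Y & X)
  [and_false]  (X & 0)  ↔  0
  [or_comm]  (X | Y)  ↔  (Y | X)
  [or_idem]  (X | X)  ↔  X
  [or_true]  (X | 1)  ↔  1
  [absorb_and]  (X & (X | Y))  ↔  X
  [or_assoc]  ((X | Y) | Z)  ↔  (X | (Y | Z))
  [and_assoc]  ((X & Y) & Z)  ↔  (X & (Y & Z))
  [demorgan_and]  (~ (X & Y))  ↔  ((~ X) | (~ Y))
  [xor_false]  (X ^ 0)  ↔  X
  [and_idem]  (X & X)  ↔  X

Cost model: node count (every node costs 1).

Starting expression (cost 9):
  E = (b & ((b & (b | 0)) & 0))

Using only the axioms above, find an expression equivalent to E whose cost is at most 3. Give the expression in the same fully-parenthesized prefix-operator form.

(0 & b)   [cost 3]

1. [absorb_and →] (b & (b | 0))  →  b;  E = (b & (b & 0))
2. [and_comm →] (b & (b & 0))  →  ((b & 0) & b)
3. [and_false →] (b & 0)  →  0;  cost 3 ≤ 3, done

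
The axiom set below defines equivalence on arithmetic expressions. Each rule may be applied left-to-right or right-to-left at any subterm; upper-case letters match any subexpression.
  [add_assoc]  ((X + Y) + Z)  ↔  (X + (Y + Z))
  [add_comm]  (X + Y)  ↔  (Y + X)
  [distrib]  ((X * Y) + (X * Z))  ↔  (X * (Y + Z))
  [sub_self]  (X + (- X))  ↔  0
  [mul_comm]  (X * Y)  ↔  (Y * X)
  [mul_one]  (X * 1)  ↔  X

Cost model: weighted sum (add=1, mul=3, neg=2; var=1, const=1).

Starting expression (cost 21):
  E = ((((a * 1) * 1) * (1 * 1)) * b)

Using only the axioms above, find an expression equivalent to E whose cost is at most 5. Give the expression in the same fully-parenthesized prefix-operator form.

step 1: mul_one (→) rewrites ((a * 1) * 1) into (a * 1), now (((a * 1) * (1 * 1)) * b)
step 2: mul_comm (→) rewrites (((a * 1) * (1 * 1)) * b) into (b * ((a * 1) * (1 * 1)))
step 3: mul_one (→) rewrites (a * 1) into a, now (b * (a * (1 * 1)))
step 4: mul_one (→) rewrites (1 * 1) into 1, now (b * (a * 1))
step 5: mul_one (→) rewrites (a * 1) into a, reaching cost 5 (bound 5)

(b * a)   [cost 5]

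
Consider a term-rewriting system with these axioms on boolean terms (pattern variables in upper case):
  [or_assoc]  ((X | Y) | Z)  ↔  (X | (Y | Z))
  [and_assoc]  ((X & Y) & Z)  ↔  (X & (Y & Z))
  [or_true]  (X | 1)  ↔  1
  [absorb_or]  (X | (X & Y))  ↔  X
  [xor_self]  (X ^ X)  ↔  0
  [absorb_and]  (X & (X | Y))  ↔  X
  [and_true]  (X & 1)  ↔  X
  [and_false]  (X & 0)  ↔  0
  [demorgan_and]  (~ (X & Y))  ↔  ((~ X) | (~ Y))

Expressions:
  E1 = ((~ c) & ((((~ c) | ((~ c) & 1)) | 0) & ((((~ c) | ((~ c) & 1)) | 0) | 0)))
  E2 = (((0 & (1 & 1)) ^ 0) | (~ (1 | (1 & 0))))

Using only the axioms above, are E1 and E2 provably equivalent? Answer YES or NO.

The axioms are sound identities: if E1 ↔* E2 then E1 and E2 evaluate identically under any assignment.
Under c=0: E1 evaluates to 1, E2 to 0. Distinct ⇒ no rewrite sequence connects them.

NO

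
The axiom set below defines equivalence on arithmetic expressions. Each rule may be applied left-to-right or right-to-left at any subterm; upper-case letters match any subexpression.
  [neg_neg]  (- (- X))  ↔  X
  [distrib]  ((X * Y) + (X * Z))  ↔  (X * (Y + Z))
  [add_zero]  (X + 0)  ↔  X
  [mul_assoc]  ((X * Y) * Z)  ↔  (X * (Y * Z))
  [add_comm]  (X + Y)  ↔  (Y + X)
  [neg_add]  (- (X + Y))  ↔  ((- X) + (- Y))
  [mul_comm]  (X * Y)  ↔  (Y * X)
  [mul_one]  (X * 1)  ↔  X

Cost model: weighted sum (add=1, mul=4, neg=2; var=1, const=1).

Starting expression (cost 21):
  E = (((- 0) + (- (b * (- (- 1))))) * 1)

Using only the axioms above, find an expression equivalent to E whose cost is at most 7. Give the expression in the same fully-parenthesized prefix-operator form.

(1) (- (- 1))  =[neg_neg →]=  1    ⊢ (((- 0) + (- (b * 1))) * 1)
(2) (((- 0) + (- (b * 1))) * 1)  =[mul_one →]=  ((- 0) + (- (b * 1)))
(3) (b * 1)  =[mul_one →]=  b    ⊢ cost 7, within 7

((- 0) + (- b))   [cost 7]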